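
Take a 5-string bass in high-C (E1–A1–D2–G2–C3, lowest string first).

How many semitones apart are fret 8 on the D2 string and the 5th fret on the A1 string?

D2 at fret 8 → A#2 (MIDI 46); A1 at fret 5 → D2 (MIDI 38).
46 − 38 = 8, so the two pitches are 8 semitones apart, with A#2 the higher.

8 semitones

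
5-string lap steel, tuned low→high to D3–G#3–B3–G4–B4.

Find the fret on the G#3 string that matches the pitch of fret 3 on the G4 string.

14

Fret 3 on G4 is MIDI 67 + 3 = 70 (A#4). On the G#3 string (open MIDI 56), that pitch is 70 − 56 = fret 14.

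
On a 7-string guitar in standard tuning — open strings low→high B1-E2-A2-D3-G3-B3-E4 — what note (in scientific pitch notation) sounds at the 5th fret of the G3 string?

C4

G3 is MIDI 55. Adding 5 gives 60, which is C4.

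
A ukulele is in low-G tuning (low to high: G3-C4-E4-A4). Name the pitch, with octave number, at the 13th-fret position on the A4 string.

Each fret is one semitone, so A4 + 13 = A#5.

A#5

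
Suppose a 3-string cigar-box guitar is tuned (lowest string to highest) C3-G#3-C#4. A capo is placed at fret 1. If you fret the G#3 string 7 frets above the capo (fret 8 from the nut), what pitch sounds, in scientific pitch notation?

E4

The capo raises the open G#3 by 1 semitone to A3; fretting 7 more gives G#3 + 1 + 7 = G#3 + 8 semitones = E4.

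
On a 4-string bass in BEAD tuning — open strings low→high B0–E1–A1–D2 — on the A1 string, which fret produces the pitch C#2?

C#2 is 4 semitones above the open A1 (A–A#–B–C–C#), so it sits at fret 4.

4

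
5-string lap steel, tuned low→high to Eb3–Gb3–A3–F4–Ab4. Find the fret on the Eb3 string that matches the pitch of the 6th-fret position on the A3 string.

12

A3 at fret 6 is A3 + 6 semitones = Eb4.
The open Eb3 string is 6 semitones below the open A3, so the same pitch on the Eb3 string lies at fret 6 + 6 = 12.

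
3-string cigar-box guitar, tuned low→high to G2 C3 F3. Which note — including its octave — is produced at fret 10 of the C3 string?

Bb3

C3 is MIDI 48. Adding 10 gives 58, which is Bb3.
(Equivalently spelled A#3.)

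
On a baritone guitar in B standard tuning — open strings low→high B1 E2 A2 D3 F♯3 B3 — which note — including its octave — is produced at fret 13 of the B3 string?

C5

The open B3 string plus 13 semitones: B–C–C#–D–…–A#–B–C.
The walk passes from B into C 2 times, so the octave number goes from 3 to 5.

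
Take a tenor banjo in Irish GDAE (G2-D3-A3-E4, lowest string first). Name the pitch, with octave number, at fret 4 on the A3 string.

C#4

The open A3 string plus 4 semitones: A–A#–B–C–C#.
The walk passes from B into C once, so the octave number goes from 3 to 4.
(Equivalently spelled Db4.)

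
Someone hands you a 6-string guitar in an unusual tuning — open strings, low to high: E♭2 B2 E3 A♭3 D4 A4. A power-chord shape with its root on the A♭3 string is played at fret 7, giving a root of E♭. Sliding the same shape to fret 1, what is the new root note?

Moving from fret 7 to fret 1 shifts the root by -6 semitones.
E♭ down 6 semitones is A.

A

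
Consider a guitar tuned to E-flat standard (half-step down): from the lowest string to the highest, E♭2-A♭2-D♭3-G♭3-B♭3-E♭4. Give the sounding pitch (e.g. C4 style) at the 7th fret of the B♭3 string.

F4

The open B♭3 string plus 7 semitones: Bb–B–C–Db–D–Eb–E–F.
The walk passes from B into C once, so the octave number goes from 3 to 4.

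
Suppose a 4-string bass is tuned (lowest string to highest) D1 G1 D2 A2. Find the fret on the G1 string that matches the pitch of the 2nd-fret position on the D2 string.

9

D2 at fret 2 is D2 + 2 semitones = E2.
The open G1 string is 7 semitones below the open D2, so the same pitch on the G1 string lies at fret 2 + 7 = 9.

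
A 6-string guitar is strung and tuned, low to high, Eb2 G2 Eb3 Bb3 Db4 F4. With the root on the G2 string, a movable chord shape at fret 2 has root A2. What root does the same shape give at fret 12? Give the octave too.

G3

Moving from fret 2 to fret 12 shifts the root by 10 semitones.
A2 up 10 semitones is G3.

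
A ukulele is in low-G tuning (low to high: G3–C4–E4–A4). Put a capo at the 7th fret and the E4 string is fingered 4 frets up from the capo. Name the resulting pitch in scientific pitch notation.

D#5

The capo raises the open E4 by 7 semitones to B4; fretting 4 more gives E4 + 7 + 4 = E4 + 11 semitones = D#5.
(Also written Eb.)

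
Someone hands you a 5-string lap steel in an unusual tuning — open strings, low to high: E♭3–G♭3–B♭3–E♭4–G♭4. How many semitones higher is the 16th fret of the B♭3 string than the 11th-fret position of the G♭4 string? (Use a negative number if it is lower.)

B♭3 at fret 16 → D5 (MIDI 74); G♭4 at fret 11 → F5 (MIDI 77).
74 − 77 = -3, so the two pitches are 3 semitones apart.

-3 semitones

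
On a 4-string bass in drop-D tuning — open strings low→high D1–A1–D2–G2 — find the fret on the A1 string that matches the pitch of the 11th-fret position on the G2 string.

21

G2 at fret 11 is G2 + 11 semitones = F#3.
The open A1 string is 10 semitones below the open G2, so the same pitch on the A1 string lies at fret 11 + 10 = 21.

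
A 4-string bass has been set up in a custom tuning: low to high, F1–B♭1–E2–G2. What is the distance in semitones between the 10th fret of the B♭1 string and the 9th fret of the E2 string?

5 semitones

B♭1 at fret 10 → A♭2 (MIDI 44); E2 at fret 9 → D♭3 (MIDI 49).
44 − 49 = -5, so the two pitches are 5 semitones apart, with D♭3 the higher.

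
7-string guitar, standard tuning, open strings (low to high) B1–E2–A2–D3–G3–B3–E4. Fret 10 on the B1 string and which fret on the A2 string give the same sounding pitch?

B1 at fret 10 is B1 + 10 semitones = A2.
The open A2 string is 10 semitones above the open B1, so the same pitch on the A2 string lies at fret 10 − 10 = 0.

0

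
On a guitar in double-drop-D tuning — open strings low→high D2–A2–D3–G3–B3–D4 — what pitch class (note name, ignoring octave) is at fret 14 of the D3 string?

E

The open D3 string plus 14 semitones: D–D#–E–F–…–D–D#–E.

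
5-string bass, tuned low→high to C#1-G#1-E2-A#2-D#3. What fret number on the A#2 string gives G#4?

22

G#4 is 22 semitones above the open A#2 (A#–B–C–C#–…–F#–G–G#), so it sits at fret 22.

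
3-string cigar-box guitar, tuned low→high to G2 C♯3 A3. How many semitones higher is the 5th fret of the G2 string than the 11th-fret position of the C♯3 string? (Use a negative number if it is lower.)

G2 at fret 5 → C3 (MIDI 48); C♯3 at fret 11 → C4 (MIDI 60).
48 − 60 = -12, so the two pitches are 12 semitones apart.

-12 semitones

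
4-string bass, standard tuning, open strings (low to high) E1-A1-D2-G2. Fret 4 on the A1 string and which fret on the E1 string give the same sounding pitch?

9

A1 at fret 4 is A1 + 4 semitones = C#2.
The open E1 string is 5 semitones below the open A1, so the same pitch on the E1 string lies at fret 4 + 5 = 9.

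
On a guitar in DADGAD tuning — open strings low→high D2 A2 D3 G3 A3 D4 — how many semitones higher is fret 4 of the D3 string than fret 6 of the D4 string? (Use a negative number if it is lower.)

D3 at fret 4 → F#3 (MIDI 54); D4 at fret 6 → G#4 (MIDI 68).
54 − 68 = -14, so the two pitches are 14 semitones apart.

-14 semitones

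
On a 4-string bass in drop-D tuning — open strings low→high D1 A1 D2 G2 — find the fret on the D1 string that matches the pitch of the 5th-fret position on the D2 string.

Fret 5 on D2 is MIDI 38 + 5 = 43 (G2). On the D1 string (open MIDI 26), that pitch is 43 − 26 = fret 17.

17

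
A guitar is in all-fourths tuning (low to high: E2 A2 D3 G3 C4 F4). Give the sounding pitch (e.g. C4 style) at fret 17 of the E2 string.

E2 is MIDI 40. Adding 17 gives 57, which is A3.

A3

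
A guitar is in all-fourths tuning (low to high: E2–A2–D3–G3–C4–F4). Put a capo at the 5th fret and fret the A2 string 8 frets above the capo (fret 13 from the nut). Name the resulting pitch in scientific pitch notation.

A#3

The capo raises the open A2 by 5 semitones to D3; fretting 8 more gives A2 + 5 + 8 = A2 + 13 semitones = A#3.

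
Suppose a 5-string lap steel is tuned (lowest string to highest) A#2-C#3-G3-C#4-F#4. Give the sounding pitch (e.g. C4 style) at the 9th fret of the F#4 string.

D#5

Each fret is one semitone, so F#4 + 9 = D#5.
(Equivalently spelled Eb5.)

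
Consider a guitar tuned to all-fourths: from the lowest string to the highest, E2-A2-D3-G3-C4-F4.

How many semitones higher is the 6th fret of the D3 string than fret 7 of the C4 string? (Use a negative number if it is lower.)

D3 at fret 6 → G♯3 (MIDI 56); C4 at fret 7 → G4 (MIDI 67).
56 − 67 = -11, so the two pitches are 11 semitones apart.

-11 semitones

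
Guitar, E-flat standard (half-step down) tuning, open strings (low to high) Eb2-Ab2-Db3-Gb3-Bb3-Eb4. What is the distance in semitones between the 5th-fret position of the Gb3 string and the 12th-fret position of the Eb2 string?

Gb3 at fret 5 → B3 (MIDI 59); Eb2 at fret 12 → Eb3 (MIDI 51).
59 − 51 = 8, so the two pitches are 8 semitones apart, with B3 the higher.

8 semitones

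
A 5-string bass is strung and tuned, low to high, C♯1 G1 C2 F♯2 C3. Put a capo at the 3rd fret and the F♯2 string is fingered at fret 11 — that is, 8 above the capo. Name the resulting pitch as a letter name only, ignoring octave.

The capo raises the open F♯2 by 3 semitones to A2; fretting 8 more gives F♯2 + 3 + 8 = F♯2 + 11 semitones, landing on F.

F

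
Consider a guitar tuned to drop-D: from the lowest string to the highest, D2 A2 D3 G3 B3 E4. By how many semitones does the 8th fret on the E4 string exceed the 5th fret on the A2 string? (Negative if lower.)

E4 at fret 8 → C5 (MIDI 72); A2 at fret 5 → D3 (MIDI 50).
72 − 50 = 22, so the two pitches are 22 semitones apart.

22 semitones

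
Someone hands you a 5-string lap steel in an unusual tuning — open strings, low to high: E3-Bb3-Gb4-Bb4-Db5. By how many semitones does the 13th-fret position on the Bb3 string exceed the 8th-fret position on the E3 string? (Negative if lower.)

11 semitones

Bb3 at fret 13 → B4 (MIDI 71); E3 at fret 8 → C4 (MIDI 60).
71 − 60 = 11, so the two pitches are 11 semitones apart.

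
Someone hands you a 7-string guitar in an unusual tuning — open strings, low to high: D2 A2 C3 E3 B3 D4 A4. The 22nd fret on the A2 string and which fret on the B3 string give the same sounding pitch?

Fret 22 on A2 is MIDI 45 + 22 = 67 (G4). On the B3 string (open MIDI 59), that pitch is 67 − 59 = fret 8.

8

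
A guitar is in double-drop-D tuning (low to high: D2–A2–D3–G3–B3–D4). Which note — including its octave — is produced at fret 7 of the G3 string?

D4

The open G3 string plus 7 semitones: G–G#–A–A#–B–C–C#–D.
The walk passes from B into C once, so the octave number goes from 3 to 4.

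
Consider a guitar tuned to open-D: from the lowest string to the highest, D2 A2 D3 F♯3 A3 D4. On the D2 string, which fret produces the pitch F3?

F3 is 15 semitones above the open D2 (D–D#–E–F–…–D#–E–F), so it sits at fret 15.

15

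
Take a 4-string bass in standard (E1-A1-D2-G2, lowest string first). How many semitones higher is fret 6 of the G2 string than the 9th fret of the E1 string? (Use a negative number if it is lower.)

12 semitones

G2 at fret 6 → C#3 (MIDI 49); E1 at fret 9 → C#2 (MIDI 37).
49 − 37 = 12, so the two pitches are 12 semitones apart.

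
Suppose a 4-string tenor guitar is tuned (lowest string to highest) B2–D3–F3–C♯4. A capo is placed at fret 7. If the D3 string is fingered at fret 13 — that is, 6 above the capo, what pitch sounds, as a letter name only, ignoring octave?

The capo raises the open D3 by 7 semitones to A3; fretting 6 more gives D3 + 7 + 6 = D3 + 13 semitones, landing on D♯.

D♯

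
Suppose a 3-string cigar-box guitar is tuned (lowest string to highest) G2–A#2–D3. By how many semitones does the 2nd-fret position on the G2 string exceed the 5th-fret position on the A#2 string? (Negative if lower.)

-6 semitones

G2 at fret 2 → A2 (MIDI 45); A#2 at fret 5 → D#3 (MIDI 51).
45 − 51 = -6, so the two pitches are 6 semitones apart.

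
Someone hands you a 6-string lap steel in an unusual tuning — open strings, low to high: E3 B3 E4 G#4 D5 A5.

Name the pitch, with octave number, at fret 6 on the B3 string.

F4

Each fret is one semitone, so B3 + 6 = F4.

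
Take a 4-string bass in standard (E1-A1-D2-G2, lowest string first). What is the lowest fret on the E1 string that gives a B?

From E1, count semitones up the chromatic scale until reaching B: E–F–F#–G–G#–A–A#–B — 7 steps.

7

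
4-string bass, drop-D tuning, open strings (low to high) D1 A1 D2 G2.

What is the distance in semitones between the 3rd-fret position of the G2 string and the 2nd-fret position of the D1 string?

G2 at fret 3 → A♯2 (MIDI 46); D1 at fret 2 → E1 (MIDI 28).
46 − 28 = 18, so the two pitches are 18 semitones apart, with A♯2 the higher.

18 semitones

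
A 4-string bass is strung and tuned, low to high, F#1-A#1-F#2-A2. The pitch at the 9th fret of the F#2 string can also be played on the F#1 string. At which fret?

21

F#2 at fret 9 is F#2 + 9 semitones = D#3.
The open F#1 string is 12 semitones below the open F#2, so the same pitch on the F#1 string lies at fret 9 + 12 = 21.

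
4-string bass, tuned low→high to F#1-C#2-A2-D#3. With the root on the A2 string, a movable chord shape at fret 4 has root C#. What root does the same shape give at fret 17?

Moving from fret 4 to fret 17 shifts the root by 13 semitones.
C# up 13 semitones is D.

D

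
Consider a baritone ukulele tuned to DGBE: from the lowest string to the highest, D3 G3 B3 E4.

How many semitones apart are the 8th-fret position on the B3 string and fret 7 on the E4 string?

4 semitones

B3 at fret 8 → G4 (MIDI 67); E4 at fret 7 → B4 (MIDI 71).
67 − 71 = -4, so the two pitches are 4 semitones apart, with B4 the higher.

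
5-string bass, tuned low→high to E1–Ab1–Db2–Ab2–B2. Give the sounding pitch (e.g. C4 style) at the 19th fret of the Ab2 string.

Each fret is one semitone, so Ab2 + 19 = Eb4.

Eb4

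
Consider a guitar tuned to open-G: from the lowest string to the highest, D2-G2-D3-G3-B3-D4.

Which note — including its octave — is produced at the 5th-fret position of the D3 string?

D3 is MIDI 50. Adding 5 gives 55, which is G3.

G3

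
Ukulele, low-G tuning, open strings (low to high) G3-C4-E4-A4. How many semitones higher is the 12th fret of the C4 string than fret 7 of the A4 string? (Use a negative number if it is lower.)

C4 at fret 12 → C5 (MIDI 72); A4 at fret 7 → E5 (MIDI 76).
72 − 76 = -4, so the two pitches are 4 semitones apart.

-4 semitones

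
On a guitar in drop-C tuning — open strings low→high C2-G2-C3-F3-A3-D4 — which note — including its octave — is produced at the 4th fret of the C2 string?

E2

The open C2 string plus 4 semitones: C–C#–D–D#–E.
No B→C boundary is crossed, so the octave stays at 2.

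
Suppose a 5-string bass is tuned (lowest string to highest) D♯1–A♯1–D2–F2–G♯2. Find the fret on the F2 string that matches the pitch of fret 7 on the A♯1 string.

A♯1 at fret 7 is A♯1 + 7 semitones = F2.
The open F2 string is 7 semitones above the open A♯1, so the same pitch on the F2 string lies at fret 7 − 7 = 0.

0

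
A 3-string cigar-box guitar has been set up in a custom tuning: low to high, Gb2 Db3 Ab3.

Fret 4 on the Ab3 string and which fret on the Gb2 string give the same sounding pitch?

18

Fret 4 on Ab3 is MIDI 56 + 4 = 60 (C4). On the Gb2 string (open MIDI 42), that pitch is 60 − 42 = fret 18.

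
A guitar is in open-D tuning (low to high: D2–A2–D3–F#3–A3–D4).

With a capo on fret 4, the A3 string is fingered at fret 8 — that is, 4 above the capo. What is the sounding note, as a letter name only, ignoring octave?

The capo raises the open A3 by 4 semitones to C#4; fretting 4 more gives A3 + 4 + 4 = A3 + 8 semitones, landing on F.

F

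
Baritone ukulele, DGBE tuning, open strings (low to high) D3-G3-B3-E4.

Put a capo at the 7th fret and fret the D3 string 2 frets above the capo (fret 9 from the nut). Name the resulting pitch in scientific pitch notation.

The capo raises the open D3 by 7 semitones to A3; fretting 2 more gives D3 + 7 + 2 = D3 + 9 semitones = B3.

B3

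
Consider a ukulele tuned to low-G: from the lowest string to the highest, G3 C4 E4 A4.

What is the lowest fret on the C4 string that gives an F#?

From C4, count semitones up the chromatic scale until reaching F#: C–C#–D–D#–E–F–F# — 6 steps.

6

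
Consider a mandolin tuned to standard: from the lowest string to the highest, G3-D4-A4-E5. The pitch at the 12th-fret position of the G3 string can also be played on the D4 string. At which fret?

Fret 12 on G3 is MIDI 55 + 12 = 67 (G4). On the D4 string (open MIDI 62), that pitch is 67 − 62 = fret 5.

5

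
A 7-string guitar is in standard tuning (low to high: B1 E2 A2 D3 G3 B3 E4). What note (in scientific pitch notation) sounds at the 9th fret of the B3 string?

Each fret is one semitone, so B3 + 9 = G#4.
(Equivalently spelled Ab4.)

G#4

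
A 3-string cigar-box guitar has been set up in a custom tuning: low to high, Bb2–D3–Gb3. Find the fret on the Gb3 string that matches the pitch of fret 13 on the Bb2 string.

Bb2 at fret 13 is Bb2 + 13 semitones = B3.
The open Gb3 string is 8 semitones above the open Bb2, so the same pitch on the Gb3 string lies at fret 13 − 8 = 5.

5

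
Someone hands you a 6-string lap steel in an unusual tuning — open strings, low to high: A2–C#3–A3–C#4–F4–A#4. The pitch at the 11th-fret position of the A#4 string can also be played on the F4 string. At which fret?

A#4 at fret 11 is A#4 + 11 semitones = A5.
The open F4 string is 5 semitones below the open A#4, so the same pitch on the F4 string lies at fret 11 + 5 = 16.

16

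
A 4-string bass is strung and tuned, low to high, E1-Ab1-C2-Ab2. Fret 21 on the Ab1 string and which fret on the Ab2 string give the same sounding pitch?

Fret 21 on Ab1 is MIDI 32 + 21 = 53 (F3). On the Ab2 string (open MIDI 44), that pitch is 53 − 44 = fret 9.

9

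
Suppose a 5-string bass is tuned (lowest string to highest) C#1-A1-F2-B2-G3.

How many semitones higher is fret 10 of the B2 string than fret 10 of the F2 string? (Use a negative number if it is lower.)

B2 at fret 10 → A3 (MIDI 57); F2 at fret 10 → D#3 (MIDI 51).
57 − 51 = 6, so the two pitches are 6 semitones apart.

6 semitones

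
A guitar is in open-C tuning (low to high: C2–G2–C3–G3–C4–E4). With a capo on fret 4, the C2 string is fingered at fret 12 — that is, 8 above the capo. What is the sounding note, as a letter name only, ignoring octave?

C

The capo raises the open C2 by 4 semitones to E2; fretting 8 more gives C2 + 4 + 8 = C2 + 12 semitones, landing on C.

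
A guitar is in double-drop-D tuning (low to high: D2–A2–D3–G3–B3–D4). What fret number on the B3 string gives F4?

F4 is 6 semitones above the open B3 (B–C–C#–D–D#–E–F), so it sits at fret 6.

6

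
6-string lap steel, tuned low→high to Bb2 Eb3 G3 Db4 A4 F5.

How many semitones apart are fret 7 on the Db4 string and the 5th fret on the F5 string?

14 semitones

Db4 at fret 7 → Ab4 (MIDI 68); F5 at fret 5 → Bb5 (MIDI 82).
68 − 82 = -14, so the two pitches are 14 semitones apart, with Bb5 the higher.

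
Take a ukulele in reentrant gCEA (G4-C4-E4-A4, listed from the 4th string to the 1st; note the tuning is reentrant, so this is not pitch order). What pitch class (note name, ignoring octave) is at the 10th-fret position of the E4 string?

The open E4 string plus 10 semitones: E–F–F#–G–…–C–C#–D.

D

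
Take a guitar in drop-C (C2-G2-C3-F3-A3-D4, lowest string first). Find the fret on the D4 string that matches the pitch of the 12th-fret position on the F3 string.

3

Fret 12 on F3 is MIDI 53 + 12 = 65 (F4). On the D4 string (open MIDI 62), that pitch is 65 − 62 = fret 3.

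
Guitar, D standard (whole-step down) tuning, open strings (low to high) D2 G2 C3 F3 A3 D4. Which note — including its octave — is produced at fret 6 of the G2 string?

C#3

Each fret is one semitone, so G2 + 6 = C#3.
(Equivalently spelled Db3.)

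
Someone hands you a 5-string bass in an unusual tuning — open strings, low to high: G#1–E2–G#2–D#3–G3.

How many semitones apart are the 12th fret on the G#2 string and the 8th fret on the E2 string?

8 semitones

G#2 at fret 12 → G#3 (MIDI 56); E2 at fret 8 → C3 (MIDI 48).
56 − 48 = 8, so the two pitches are 8 semitones apart, with G#3 the higher.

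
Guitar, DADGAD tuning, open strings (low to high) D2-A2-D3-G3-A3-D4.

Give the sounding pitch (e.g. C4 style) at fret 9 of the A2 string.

F#3

A2 is MIDI 45. Adding 9 gives 54, which is F#3.
(Equivalently spelled Gb3.)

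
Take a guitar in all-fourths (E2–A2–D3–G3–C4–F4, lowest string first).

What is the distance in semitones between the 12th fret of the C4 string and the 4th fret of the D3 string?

18 semitones

C4 at fret 12 → C5 (MIDI 72); D3 at fret 4 → F#3 (MIDI 54).
72 − 54 = 18, so the two pitches are 18 semitones apart, with C5 the higher.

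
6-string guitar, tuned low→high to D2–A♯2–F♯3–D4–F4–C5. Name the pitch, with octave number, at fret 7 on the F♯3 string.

C♯4

F♯3 is MIDI 54. Adding 7 gives 61, which is C♯4.
(Equivalently spelled D♭4.)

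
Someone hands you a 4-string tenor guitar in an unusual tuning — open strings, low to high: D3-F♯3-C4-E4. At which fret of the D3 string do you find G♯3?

G♯3 is 6 semitones above the open D3 (D–D#–E–F–F#–G–G#), so it sits at fret 6.

6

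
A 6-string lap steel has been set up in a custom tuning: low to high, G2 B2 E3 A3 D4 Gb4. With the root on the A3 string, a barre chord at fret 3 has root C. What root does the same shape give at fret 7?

E

Moving from fret 3 to fret 7 shifts the root by 4 semitones.
C up 4 semitones is E.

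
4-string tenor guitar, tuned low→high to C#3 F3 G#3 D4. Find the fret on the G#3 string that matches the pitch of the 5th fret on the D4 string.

11

D4 at fret 5 is D4 + 5 semitones = G4.
The open G#3 string is 6 semitones below the open D4, so the same pitch on the G#3 string lies at fret 5 + 6 = 11.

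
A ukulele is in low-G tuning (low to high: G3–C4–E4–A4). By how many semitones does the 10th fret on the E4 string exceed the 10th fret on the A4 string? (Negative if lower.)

E4 at fret 10 → D5 (MIDI 74); A4 at fret 10 → G5 (MIDI 79).
74 − 79 = -5, so the two pitches are 5 semitones apart.

-5 semitones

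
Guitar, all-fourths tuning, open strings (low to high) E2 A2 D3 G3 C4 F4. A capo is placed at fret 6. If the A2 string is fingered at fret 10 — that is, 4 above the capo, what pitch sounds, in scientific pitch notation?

G3

The capo raises the open A2 by 6 semitones to D♯3; fretting 4 more gives A2 + 6 + 4 = A2 + 10 semitones = G3.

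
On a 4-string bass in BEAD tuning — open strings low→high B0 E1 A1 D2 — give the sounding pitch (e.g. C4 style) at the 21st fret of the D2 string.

The open D2 string plus 21 semitones: D–D#–E–F–…–A–A#–B.
The walk passes from B into C once, so the octave number goes from 2 to 3.

B3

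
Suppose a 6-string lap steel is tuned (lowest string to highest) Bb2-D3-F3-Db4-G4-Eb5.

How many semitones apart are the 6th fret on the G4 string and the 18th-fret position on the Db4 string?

6 semitones

G4 at fret 6 → Db5 (MIDI 73); Db4 at fret 18 → G5 (MIDI 79).
73 − 79 = -6, so the two pitches are 6 semitones apart, with G5 the higher.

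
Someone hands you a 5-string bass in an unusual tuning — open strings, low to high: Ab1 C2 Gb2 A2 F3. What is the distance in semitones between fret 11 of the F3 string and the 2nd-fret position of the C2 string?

26 semitones

F3 at fret 11 → E4 (MIDI 64); C2 at fret 2 → D2 (MIDI 38).
64 − 38 = 26, so the two pitches are 26 semitones apart, with E4 the higher.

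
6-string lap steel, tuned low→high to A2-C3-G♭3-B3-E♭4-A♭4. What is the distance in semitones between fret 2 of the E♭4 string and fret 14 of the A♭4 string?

17 semitones

E♭4 at fret 2 → F4 (MIDI 65); A♭4 at fret 14 → B♭5 (MIDI 82).
65 − 82 = -17, so the two pitches are 17 semitones apart, with B♭5 the higher.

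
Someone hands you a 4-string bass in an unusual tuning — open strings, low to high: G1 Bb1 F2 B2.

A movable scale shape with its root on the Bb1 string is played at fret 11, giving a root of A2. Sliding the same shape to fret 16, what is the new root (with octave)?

D3

Moving from fret 11 to fret 16 shifts the root by 5 semitones.
A2 up 5 semitones is D3.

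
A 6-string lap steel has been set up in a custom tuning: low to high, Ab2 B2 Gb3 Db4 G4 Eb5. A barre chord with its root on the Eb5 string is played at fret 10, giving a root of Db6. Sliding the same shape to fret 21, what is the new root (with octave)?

C7

Moving from fret 10 to fret 21 shifts the root by 11 semitones.
Db6 up 11 semitones is C7.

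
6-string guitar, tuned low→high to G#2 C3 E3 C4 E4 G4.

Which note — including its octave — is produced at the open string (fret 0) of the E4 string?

Fret 0 is the open string itself, so the pitch is just E4.

E4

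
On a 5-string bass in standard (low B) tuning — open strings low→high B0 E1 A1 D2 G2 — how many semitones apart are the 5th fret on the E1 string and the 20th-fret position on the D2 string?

25 semitones

E1 at fret 5 → A1 (MIDI 33); D2 at fret 20 → A♯3 (MIDI 58).
33 − 58 = -25, so the two pitches are 25 semitones apart, with A♯3 the higher.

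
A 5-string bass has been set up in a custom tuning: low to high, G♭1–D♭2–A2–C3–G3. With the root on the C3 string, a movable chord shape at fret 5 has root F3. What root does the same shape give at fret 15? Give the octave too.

E♭4

Moving from fret 5 to fret 15 shifts the root by 10 semitones.
F3 up 10 semitones is E♭4.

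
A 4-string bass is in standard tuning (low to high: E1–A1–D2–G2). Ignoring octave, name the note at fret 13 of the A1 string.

A♯

Each fret is one semitone, so A1 + 13 = A♯.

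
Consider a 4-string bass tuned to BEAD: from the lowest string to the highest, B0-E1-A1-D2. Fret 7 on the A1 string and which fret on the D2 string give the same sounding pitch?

2

Fret 7 on A1 is MIDI 33 + 7 = 40 (E2). On the D2 string (open MIDI 38), that pitch is 40 − 38 = fret 2.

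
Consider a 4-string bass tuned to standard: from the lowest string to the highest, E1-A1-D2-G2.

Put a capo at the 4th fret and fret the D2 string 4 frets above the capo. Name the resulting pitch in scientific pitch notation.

The capo raises the open D2 by 4 semitones to F#2; fretting 4 more gives D2 + 4 + 4 = D2 + 8 semitones = A#2.
(Also written Bb.)

A#2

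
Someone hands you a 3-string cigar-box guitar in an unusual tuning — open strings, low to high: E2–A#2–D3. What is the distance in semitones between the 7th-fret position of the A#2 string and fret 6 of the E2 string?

A#2 at fret 7 → F3 (MIDI 53); E2 at fret 6 → A#2 (MIDI 46).
53 − 46 = 7, so the two pitches are 7 semitones apart, with F3 the higher.

7 semitones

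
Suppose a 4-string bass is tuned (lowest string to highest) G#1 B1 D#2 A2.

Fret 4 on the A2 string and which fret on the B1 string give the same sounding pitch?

14

Fret 4 on A2 is MIDI 45 + 4 = 49 (C#3). On the B1 string (open MIDI 35), that pitch is 49 − 35 = fret 14.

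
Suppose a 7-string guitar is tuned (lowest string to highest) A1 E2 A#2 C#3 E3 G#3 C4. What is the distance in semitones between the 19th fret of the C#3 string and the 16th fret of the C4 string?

C#3 at fret 19 → G#4 (MIDI 68); C4 at fret 16 → E5 (MIDI 76).
68 − 76 = -8, so the two pitches are 8 semitones apart, with E5 the higher.

8 semitones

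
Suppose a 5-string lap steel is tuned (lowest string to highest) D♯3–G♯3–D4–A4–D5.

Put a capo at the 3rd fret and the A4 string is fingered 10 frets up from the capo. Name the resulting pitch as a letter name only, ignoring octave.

The capo raises the open A4 by 3 semitones to C5; fretting 10 more gives A4 + 3 + 10 = A4 + 13 semitones, landing on A♯.
(Also written B♭.)

A♯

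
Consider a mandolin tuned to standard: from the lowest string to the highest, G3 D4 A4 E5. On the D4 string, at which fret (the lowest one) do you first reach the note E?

From D4, count semitones up the chromatic scale until reaching E: D–D#–E — 2 steps.

2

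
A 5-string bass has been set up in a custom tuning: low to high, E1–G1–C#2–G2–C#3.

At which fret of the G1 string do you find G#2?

G#2 is 13 semitones above the open G1 (G–G#–A–A#–…–F#–G–G#), so it sits at fret 13.

13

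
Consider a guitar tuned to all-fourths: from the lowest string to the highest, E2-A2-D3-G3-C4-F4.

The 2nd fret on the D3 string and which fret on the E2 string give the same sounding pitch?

D3 at fret 2 is D3 + 2 semitones = E3.
The open E2 string is 10 semitones below the open D3, so the same pitch on the E2 string lies at fret 2 + 10 = 12.

12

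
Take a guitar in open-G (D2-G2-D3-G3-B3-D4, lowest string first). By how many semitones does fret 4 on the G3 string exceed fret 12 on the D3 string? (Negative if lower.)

G3 at fret 4 → B3 (MIDI 59); D3 at fret 12 → D4 (MIDI 62).
59 − 62 = -3, so the two pitches are 3 semitones apart.

-3 semitones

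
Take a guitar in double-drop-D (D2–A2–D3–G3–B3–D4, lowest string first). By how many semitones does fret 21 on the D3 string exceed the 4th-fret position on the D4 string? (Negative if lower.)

5 semitones

D3 at fret 21 → B4 (MIDI 71); D4 at fret 4 → F♯4 (MIDI 66).
71 − 66 = 5, so the two pitches are 5 semitones apart.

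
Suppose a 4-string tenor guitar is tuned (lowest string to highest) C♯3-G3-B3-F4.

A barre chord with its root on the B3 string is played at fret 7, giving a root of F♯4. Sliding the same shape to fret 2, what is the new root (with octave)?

Moving from fret 7 to fret 2 shifts the root by -5 semitones.
F♯4 down 5 semitones is C♯4.

C♯4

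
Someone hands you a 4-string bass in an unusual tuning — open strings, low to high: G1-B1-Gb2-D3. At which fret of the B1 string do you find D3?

D3 is 15 semitones above the open B1 (B–C–Db–D–…–C–Db–D), so it sits at fret 15.

15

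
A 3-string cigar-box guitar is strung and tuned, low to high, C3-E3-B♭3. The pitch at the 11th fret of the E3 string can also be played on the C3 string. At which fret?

15

Fret 11 on E3 is MIDI 52 + 11 = 63 (E♭4). On the C3 string (open MIDI 48), that pitch is 63 − 48 = fret 15.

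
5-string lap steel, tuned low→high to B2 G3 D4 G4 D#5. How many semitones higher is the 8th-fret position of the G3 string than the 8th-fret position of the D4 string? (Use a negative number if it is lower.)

G3 at fret 8 → D#4 (MIDI 63); D4 at fret 8 → A#4 (MIDI 70).
63 − 70 = -7, so the two pitches are 7 semitones apart.

-7 semitones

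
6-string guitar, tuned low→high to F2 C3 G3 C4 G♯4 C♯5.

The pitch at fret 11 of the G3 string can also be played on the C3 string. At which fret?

G3 at fret 11 is G3 + 11 semitones = F♯4.
The open C3 string is 7 semitones below the open G3, so the same pitch on the C3 string lies at fret 11 + 7 = 18.

18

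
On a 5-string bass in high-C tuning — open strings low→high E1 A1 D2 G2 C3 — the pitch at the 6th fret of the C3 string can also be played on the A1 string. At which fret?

21

C3 at fret 6 is C3 + 6 semitones = F♯3.
The open A1 string is 15 semitones below the open C3, so the same pitch on the A1 string lies at fret 6 + 15 = 21.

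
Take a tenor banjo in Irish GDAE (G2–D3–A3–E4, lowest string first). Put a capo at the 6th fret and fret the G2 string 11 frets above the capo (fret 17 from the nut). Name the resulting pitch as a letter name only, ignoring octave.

C

The capo raises the open G2 by 6 semitones to C♯3; fretting 11 more gives G2 + 6 + 11 = G2 + 17 semitones, landing on C.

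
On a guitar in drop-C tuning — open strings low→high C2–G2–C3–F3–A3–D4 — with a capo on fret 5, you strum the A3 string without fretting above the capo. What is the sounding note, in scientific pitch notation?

The capo raises the open A3 by 5 semitones to D4; fretting 0 more gives A3 + 5 + 0 = A3 + 5 semitones = D4.

D4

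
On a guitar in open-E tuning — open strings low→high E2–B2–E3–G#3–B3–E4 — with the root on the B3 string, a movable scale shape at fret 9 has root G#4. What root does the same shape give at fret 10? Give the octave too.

A4

Moving from fret 9 to fret 10 shifts the root by 1 semitone.
G#4 up 1 semitone is A4.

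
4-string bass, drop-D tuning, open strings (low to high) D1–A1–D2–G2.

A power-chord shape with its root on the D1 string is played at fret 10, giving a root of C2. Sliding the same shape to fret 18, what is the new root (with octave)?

Moving from fret 10 to fret 18 shifts the root by 8 semitones.
C2 up 8 semitones is G#2.

G#2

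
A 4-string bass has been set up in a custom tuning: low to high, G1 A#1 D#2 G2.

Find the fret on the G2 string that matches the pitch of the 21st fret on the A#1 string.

A#1 at fret 21 is A#1 + 21 semitones = G3.
The open G2 string is 9 semitones above the open A#1, so the same pitch on the G2 string lies at fret 21 − 9 = 12.

12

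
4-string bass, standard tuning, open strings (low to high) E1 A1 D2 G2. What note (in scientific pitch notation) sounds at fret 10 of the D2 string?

C3

D2 is MIDI 38. Adding 10 gives 48, which is C3.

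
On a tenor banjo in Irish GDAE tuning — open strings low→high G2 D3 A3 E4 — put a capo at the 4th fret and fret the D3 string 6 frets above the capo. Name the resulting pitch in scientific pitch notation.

C4

The capo raises the open D3 by 4 semitones to F#3; fretting 6 more gives D3 + 4 + 6 = D3 + 10 semitones = C4.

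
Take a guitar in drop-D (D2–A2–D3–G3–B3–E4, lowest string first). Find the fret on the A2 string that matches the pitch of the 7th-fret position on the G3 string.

17

Fret 7 on G3 is MIDI 55 + 7 = 62 (D4). On the A2 string (open MIDI 45), that pitch is 62 − 45 = fret 17.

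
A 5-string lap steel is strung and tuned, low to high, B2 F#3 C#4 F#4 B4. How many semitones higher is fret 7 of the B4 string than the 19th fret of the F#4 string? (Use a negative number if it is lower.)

B4 at fret 7 → F#5 (MIDI 78); F#4 at fret 19 → C#6 (MIDI 85).
78 − 85 = -7, so the two pitches are 7 semitones apart.

-7 semitones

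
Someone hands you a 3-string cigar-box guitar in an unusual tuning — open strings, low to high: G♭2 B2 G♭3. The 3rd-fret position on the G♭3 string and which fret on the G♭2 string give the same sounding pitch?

G♭3 at fret 3 is G♭3 + 3 semitones = A3.
The open G♭2 string is 12 semitones below the open G♭3, so the same pitch on the G♭2 string lies at fret 3 + 12 = 15.

15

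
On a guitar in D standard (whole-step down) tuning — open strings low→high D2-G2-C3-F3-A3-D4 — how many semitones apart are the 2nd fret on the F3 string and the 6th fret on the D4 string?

F3 at fret 2 → G3 (MIDI 55); D4 at fret 6 → G#4 (MIDI 68).
55 − 68 = -13, so the two pitches are 13 semitones apart, with G#4 the higher.

13 semitones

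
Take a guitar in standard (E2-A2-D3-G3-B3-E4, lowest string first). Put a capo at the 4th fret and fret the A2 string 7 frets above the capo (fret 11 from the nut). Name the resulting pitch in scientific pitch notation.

The capo raises the open A2 by 4 semitones to C#3; fretting 7 more gives A2 + 4 + 7 = A2 + 11 semitones = G#3.

G#3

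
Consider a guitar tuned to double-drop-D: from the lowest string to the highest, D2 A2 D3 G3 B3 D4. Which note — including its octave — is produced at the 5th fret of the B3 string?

E4

Each fret is one semitone, so B3 + 5 = E4.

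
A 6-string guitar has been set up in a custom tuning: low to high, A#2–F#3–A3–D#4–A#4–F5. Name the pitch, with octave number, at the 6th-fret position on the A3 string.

The open A3 string plus 6 semitones: A–A#–B–C–C#–D–D#.
The walk passes from B into C once, so the octave number goes from 3 to 4.
(Equivalently spelled Eb4.)

D#4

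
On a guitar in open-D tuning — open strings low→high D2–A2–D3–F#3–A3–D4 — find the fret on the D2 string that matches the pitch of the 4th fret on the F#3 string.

Fret 4 on F#3 is MIDI 54 + 4 = 58 (A#3). On the D2 string (open MIDI 38), that pitch is 58 − 38 = fret 20.

20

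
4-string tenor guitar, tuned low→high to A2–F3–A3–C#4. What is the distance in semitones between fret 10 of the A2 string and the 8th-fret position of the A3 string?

A2 at fret 10 → G3 (MIDI 55); A3 at fret 8 → F4 (MIDI 65).
55 − 65 = -10, so the two pitches are 10 semitones apart, with F4 the higher.

10 semitones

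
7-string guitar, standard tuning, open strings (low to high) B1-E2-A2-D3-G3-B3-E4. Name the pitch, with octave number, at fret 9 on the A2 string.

F#3

A2 is MIDI 45. Adding 9 gives 54, which is F#3.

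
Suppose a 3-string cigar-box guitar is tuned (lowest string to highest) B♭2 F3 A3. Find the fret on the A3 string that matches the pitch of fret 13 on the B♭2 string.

Fret 13 on B♭2 is MIDI 46 + 13 = 59 (B3). On the A3 string (open MIDI 57), that pitch is 59 − 57 = fret 2.

2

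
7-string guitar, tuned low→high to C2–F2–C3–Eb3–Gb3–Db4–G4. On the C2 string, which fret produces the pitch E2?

4

E2 is 4 semitones above the open C2 (C–Db–D–Eb–E), so it sits at fret 4.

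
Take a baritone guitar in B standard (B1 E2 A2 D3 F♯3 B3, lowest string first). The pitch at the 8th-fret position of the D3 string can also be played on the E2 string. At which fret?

D3 at fret 8 is D3 + 8 semitones = A♯3.
The open E2 string is 10 semitones below the open D3, so the same pitch on the E2 string lies at fret 8 + 10 = 18.

18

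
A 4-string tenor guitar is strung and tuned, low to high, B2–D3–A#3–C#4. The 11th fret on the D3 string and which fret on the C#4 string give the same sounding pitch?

0

Fret 11 on D3 is MIDI 50 + 11 = 61 (C#4). On the C#4 string (open MIDI 61), that pitch is 61 − 61 = fret 0.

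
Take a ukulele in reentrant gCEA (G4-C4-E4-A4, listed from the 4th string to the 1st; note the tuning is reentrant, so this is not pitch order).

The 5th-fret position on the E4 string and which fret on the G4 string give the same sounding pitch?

2

Fret 5 on E4 is MIDI 64 + 5 = 69 (A4). On the G4 string (open MIDI 67), that pitch is 69 − 67 = fret 2.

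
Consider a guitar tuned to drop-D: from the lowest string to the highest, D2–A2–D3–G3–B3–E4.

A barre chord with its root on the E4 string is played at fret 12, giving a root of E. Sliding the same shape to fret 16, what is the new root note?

G#

Moving from fret 12 to fret 16 shifts the root by 4 semitones.
E up 4 semitones is G#.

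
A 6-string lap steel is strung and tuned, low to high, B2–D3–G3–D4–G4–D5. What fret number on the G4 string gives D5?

D5 is 7 semitones above the open G4 (G–G#–A–A#–B–C–C#–D), so it sits at fret 7.

7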